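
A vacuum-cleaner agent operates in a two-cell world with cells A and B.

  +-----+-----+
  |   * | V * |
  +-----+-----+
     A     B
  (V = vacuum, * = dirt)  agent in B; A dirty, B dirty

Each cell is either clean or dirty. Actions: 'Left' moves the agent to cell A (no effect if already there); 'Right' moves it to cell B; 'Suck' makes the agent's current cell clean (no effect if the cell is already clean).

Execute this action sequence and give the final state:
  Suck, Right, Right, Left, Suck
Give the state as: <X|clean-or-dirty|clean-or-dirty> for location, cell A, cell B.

step 1/5 (Suck): <B|dirty|clean>
step 2/5 (Right): <B|dirty|clean>
step 3/5 (Right): <B|dirty|clean>
step 4/5 (Left): <A|dirty|clean>
step 5/5 (Suck): <A|clean|clean>

<A|clean|clean>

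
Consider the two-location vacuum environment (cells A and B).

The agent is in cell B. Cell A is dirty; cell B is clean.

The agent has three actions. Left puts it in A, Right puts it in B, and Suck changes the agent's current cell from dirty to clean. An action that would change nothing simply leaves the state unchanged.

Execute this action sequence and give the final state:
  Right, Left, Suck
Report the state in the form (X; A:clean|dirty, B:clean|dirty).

(A; A:clean, B:clean)

Right (#1): (B; A:dirty, B:clean)
Left (#2): (A; A:dirty, B:clean)
Suck (#3): (A; A:clean, B:clean)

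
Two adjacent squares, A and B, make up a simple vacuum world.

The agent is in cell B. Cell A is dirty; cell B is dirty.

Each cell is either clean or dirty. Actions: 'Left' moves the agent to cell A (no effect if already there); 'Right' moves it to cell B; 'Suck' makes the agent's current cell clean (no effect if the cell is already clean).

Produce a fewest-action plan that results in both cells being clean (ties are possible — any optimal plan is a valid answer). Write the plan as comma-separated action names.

Suck, Left, Suck

1) do Suck; now (B; A:dirty, B:clean)
2) do Left; now (A; A:dirty, B:clean)
3) do Suck; now (A; A:clean, B:clean)
min 3: Suck B + move + Suck A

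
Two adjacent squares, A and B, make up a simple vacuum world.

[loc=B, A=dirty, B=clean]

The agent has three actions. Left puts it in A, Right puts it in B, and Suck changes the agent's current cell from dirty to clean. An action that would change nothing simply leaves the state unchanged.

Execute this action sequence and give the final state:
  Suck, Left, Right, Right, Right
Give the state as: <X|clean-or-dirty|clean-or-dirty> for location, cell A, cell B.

<B|dirty|clean>

1) do Suck; now <B|dirty|clean>
2) do Left; now <A|dirty|clean>
3) do Right; now <B|dirty|clean>
4) do Right; now <B|dirty|clean>
5) do Right; now <B|dirty|clean>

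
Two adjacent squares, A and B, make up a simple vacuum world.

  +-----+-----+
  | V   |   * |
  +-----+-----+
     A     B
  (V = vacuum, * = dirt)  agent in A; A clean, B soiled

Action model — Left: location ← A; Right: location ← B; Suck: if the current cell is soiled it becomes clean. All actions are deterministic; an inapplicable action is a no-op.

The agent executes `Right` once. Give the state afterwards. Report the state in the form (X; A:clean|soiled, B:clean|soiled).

start: (A; A:clean, B:soiled)
t=1 Right ⇒ (B; A:clean, B:soiled)

(B; A:clean, B:soiled)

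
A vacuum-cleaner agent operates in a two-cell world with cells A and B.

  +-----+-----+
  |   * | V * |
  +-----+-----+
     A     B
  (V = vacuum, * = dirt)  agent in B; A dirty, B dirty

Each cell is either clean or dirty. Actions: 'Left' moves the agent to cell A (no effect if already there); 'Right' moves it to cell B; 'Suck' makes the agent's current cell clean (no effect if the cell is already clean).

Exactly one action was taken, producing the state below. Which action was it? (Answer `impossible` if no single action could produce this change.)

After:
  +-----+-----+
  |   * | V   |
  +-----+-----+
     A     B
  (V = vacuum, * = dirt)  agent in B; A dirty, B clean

try  Left: loc=A A=dirty B=dirty
try Right: loc=B A=dirty B=dirty
try  Suck: loc=B A=dirty B=clean  ← match

Suck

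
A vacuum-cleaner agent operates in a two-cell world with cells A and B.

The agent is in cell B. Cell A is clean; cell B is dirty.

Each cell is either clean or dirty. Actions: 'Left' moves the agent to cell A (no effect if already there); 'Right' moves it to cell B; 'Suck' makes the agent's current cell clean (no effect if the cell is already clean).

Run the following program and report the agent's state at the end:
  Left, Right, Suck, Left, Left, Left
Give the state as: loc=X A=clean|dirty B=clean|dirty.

1) do Left; now loc=A A=clean B=dirty
2) do Right; now loc=B A=clean B=dirty
3) do Suck; now loc=B A=clean B=clean
4) do Left; now loc=A A=clean B=clean
5) do Left; now loc=A A=clean B=clean
6) do Left; now loc=A A=clean B=clean

loc=A A=clean B=clean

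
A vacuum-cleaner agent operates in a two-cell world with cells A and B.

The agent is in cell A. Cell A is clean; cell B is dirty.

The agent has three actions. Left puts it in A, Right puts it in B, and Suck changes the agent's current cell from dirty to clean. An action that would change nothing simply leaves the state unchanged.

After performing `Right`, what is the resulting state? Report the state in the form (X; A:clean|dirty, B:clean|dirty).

start: (A; A:clean, B:dirty)
1. Right → (B; A:clean, B:dirty)

(B; A:clean, B:dirty)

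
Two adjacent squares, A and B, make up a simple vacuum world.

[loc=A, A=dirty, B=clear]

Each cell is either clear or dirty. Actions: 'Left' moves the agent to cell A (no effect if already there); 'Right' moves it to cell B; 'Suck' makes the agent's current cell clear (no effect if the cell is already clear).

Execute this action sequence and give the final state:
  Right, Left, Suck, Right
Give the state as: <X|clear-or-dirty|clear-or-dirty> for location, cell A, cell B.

<B|clear|clear>

Right (#1): <B|dirty|clear>
Left (#2): <A|dirty|clear>
Suck (#3): <A|clear|clear>
Right (#4): <B|clear|clear>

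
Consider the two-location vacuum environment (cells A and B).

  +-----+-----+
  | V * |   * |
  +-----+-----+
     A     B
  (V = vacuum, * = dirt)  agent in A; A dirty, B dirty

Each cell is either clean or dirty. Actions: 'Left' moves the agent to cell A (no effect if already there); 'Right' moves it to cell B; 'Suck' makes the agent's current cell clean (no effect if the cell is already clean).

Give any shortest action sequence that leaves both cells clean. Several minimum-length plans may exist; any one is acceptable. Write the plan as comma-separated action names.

1) do Suck; now <A|clean|dirty>
2) do Right; now <B|clean|dirty>
3) do Suck; now <B|clean|clean>
min 3: Suck A + move + Suck B

Suck, Right, Suck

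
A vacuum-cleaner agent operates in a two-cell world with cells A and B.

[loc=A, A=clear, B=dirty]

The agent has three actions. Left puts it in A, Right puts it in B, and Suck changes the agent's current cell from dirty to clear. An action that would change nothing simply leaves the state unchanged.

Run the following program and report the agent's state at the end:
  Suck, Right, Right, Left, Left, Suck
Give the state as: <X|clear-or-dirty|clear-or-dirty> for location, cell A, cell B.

t=1 Suck ⇒ <A|clear|dirty>
t=2 Right ⇒ <B|clear|dirty>
t=3 Right ⇒ <B|clear|dirty>
t=4 Left ⇒ <A|clear|dirty>
t=5 Left ⇒ <A|clear|dirty>
t=6 Suck ⇒ <A|clear|dirty>

<A|clear|dirty>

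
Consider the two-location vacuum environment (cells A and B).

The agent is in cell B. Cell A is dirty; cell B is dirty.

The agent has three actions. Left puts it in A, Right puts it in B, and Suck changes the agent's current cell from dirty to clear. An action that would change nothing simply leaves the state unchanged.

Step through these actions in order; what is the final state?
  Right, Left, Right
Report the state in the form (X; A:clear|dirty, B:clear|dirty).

1) do Right; now (B; A:dirty, B:dirty)
2) do Left; now (A; A:dirty, B:dirty)
3) do Right; now (B; A:dirty, B:dirty)

(B; A:dirty, B:dirty)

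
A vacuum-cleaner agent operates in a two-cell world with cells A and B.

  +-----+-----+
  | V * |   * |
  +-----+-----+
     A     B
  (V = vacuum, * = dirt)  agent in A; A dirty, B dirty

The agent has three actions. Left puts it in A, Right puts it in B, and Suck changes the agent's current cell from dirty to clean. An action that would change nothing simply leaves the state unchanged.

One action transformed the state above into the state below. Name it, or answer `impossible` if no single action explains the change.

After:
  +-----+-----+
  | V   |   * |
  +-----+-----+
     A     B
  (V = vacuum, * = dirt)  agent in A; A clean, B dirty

Suck

try  Left: loc=A A=dirty B=dirty
try Right: loc=B A=dirty B=dirty
try  Suck: loc=A A=clean B=dirty  ← match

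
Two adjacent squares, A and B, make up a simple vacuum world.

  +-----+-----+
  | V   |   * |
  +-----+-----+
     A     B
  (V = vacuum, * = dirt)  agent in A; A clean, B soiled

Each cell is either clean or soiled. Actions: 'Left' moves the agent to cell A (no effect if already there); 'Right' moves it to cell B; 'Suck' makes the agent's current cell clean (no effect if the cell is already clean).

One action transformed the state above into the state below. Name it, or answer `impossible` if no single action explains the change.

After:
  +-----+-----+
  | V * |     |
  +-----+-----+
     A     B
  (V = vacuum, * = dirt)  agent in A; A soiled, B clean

impossible

try  Left: (A; A:clean, B:soiled)
try Right: (B; A:clean, B:soiled)
try  Suck: (A; A:clean, B:soiled)
no single action produces the after-state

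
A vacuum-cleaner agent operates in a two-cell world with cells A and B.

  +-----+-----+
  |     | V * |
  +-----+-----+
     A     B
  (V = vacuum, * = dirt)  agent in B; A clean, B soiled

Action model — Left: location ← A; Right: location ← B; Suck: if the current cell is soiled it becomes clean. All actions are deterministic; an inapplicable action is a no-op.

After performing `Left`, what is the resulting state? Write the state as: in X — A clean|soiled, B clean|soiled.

start: in B — A clean, B soiled
[1] after Left: in A — A clean, B soiled

in A — A clean, B soiled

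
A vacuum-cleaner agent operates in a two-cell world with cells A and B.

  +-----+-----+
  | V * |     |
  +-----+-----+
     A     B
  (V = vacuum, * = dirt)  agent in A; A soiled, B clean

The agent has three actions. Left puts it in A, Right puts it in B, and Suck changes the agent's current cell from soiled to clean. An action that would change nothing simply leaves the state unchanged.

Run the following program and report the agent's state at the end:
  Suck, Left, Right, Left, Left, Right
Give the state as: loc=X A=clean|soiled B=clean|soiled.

1) do Suck; now loc=A A=clean B=clean
2) do Left; now loc=A A=clean B=clean
3) do Right; now loc=B A=clean B=clean
4) do Left; now loc=A A=clean B=clean
5) do Left; now loc=A A=clean B=clean
6) do Right; now loc=B A=clean B=clean

loc=B A=clean B=clean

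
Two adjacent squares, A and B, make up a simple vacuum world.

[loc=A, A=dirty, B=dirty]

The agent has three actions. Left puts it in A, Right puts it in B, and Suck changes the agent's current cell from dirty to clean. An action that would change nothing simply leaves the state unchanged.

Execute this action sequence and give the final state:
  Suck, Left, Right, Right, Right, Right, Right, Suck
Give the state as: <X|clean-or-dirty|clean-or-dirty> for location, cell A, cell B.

1) do Suck; now <A|clean|dirty>
2) do Left; now <A|clean|dirty>
3) do Right; now <B|clean|dirty>
4) do Right; now <B|clean|dirty>
5) do Right; now <B|clean|dirty>
6) do Right; now <B|clean|dirty>
7) do Right; now <B|clean|dirty>
8) do Suck; now <B|clean|clean>

<B|clean|clean>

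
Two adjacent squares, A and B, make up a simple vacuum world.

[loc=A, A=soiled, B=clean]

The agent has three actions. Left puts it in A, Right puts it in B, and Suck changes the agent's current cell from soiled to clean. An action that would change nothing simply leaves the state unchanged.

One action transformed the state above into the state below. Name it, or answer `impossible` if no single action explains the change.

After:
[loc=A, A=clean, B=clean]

Suck

try  Left: (A; A:soiled, B:clean)
try Right: (B; A:soiled, B:clean)
try  Suck: (A; A:clean, B:clean)  ← match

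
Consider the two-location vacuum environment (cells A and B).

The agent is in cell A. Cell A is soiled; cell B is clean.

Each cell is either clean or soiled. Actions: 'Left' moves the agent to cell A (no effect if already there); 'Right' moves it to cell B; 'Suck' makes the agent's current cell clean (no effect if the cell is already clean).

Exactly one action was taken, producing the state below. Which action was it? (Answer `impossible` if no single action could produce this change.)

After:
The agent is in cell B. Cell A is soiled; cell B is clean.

try  Left: in A — A soiled, B clean
try Right: in B — A soiled, B clean  ← match
try  Suck: in A — A clean, B clean

Right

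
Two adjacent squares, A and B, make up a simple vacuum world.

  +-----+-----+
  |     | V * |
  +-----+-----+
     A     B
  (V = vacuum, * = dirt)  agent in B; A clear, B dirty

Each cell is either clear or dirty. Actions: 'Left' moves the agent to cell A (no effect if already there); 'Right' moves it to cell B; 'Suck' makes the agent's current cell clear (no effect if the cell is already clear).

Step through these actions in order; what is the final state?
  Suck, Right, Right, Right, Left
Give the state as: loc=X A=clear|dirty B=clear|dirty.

loc=A A=clear B=clear

t=1 Suck ⇒ loc=B A=clear B=clear
t=2 Right ⇒ loc=B A=clear B=clear
t=3 Right ⇒ loc=B A=clear B=clear
t=4 Right ⇒ loc=B A=clear B=clear
t=5 Left ⇒ loc=A A=clear B=clear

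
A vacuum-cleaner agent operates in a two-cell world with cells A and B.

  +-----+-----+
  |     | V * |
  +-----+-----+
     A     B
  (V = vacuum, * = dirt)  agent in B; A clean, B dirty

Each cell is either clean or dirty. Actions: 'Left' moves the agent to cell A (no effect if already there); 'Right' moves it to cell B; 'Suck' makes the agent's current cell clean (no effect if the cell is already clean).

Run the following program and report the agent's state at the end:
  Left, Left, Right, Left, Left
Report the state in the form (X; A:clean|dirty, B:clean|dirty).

(A; A:clean, B:dirty)

step 1/5 (Left): (A; A:clean, B:dirty)
step 2/5 (Left): (A; A:clean, B:dirty)
step 3/5 (Right): (B; A:clean, B:dirty)
step 4/5 (Left): (A; A:clean, B:dirty)
step 5/5 (Left): (A; A:clean, B:dirty)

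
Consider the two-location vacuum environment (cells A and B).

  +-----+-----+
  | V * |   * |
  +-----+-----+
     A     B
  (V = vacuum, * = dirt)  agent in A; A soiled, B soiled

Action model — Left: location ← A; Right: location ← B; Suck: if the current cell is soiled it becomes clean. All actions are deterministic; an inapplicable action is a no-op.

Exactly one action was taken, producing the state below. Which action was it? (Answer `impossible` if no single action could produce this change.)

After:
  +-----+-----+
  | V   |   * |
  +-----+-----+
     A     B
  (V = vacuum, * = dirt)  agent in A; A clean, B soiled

Suck

try  Left: loc=A A=soiled B=soiled
try Right: loc=B A=soiled B=soiled
try  Suck: loc=A A=clean B=soiled  ← match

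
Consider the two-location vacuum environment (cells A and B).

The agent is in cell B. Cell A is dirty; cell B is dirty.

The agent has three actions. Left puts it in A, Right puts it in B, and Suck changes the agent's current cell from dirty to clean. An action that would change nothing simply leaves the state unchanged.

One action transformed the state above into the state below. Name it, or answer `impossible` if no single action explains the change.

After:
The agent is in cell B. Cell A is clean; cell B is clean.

impossible

try  Left: in A — A dirty, B dirty
try Right: in B — A dirty, B dirty
try  Suck: in B — A dirty, B clean
no single action produces the after-state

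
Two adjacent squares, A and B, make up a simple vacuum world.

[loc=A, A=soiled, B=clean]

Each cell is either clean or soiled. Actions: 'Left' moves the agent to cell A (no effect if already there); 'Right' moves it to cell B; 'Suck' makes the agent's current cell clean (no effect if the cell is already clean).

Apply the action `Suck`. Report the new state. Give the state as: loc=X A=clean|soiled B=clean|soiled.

start: loc=A A=soiled B=clean
1. Suck → loc=A A=clean B=clean

loc=A A=clean B=clean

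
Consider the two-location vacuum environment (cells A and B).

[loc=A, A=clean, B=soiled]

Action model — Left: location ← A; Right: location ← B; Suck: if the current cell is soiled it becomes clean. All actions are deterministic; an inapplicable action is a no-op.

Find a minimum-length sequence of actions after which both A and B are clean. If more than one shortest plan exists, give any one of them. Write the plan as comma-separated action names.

t=1 Right ⇒ in B — A clean, B soiled
t=2 Suck ⇒ in B — A clean, B clean
min 2: go B then Suck

Right, Suck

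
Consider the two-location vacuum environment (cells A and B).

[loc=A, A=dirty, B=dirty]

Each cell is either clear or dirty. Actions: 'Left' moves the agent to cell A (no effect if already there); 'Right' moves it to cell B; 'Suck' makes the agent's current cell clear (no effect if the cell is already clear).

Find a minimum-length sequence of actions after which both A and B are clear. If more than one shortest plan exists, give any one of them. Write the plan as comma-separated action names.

step 1/3 (Suck): in A — A clear, B dirty
step 2/3 (Right): in B — A clear, B dirty
step 3/3 (Suck): in B — A clear, B clear
min 3: Suck A + move + Suck B

Suck, Right, Suck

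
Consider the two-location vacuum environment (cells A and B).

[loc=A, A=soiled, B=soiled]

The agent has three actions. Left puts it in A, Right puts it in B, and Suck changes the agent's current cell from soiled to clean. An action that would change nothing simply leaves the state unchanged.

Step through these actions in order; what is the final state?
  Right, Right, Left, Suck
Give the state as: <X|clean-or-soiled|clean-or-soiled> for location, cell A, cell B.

[1] after Right: <B|soiled|soiled>
[2] after Right: <B|soiled|soiled>
[3] after Left: <A|soiled|soiled>
[4] after Suck: <A|clean|soiled>

<A|clean|soiled>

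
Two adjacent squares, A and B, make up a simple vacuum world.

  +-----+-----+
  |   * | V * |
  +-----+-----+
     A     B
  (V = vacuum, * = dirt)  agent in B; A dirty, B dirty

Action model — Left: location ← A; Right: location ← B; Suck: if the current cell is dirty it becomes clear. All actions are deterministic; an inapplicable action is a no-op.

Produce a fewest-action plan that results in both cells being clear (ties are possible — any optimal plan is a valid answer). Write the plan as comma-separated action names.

step 1/3 (Suck): in B — A dirty, B clear
step 2/3 (Left): in A — A dirty, B clear
step 3/3 (Suck): in A — A clear, B clear
min 3: Suck B + move + Suck A

Suck, Left, Suck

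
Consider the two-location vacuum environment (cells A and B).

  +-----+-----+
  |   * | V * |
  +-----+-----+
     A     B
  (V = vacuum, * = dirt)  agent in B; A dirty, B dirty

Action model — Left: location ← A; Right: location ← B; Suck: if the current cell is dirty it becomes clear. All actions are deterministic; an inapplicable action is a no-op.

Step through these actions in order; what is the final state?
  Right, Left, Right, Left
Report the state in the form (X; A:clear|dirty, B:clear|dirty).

(A; A:dirty, B:dirty)

1) do Right; now (B; A:dirty, B:dirty)
2) do Left; now (A; A:dirty, B:dirty)
3) do Right; now (B; A:dirty, B:dirty)
4) do Left; now (A; A:dirty, B:dirty)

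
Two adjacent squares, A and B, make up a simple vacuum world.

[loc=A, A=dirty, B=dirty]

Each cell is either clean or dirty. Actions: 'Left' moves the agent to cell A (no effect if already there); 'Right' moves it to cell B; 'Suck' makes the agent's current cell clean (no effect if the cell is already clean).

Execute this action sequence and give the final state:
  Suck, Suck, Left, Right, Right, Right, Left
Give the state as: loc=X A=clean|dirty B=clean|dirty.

1. Suck → loc=A A=clean B=dirty
2. Suck → loc=A A=clean B=dirty
3. Left → loc=A A=clean B=dirty
4. Right → loc=B A=clean B=dirty
5. Right → loc=B A=clean B=dirty
6. Right → loc=B A=clean B=dirty
7. Left → loc=A A=clean B=dirty

loc=A A=clean B=dirty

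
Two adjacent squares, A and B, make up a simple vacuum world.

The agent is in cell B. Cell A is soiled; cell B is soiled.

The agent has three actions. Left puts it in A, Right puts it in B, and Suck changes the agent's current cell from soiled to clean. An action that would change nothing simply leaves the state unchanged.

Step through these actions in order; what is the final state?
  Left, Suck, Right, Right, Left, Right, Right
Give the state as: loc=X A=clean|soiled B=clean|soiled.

Left (#1): loc=A A=soiled B=soiled
Suck (#2): loc=A A=clean B=soiled
Right (#3): loc=B A=clean B=soiled
Right (#4): loc=B A=clean B=soiled
Left (#5): loc=A A=clean B=soiled
Right (#6): loc=B A=clean B=soiled
Right (#7): loc=B A=clean B=soiled

loc=B A=clean B=soiled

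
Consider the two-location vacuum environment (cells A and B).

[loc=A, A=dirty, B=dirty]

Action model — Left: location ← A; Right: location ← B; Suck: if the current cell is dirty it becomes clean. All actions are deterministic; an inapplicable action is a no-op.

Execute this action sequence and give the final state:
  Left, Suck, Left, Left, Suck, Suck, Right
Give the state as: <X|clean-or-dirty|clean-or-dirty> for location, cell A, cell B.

1. Left → <A|dirty|dirty>
2. Suck → <A|clean|dirty>
3. Left → <A|clean|dirty>
4. Left → <A|clean|dirty>
5. Suck → <A|clean|dirty>
6. Suck → <A|clean|dirty>
7. Right → <B|clean|dirty>

<B|clean|dirty>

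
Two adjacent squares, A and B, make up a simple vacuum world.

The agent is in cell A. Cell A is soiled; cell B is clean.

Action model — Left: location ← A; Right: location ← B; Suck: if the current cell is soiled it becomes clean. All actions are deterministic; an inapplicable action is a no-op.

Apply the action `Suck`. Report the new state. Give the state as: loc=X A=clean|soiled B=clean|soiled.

start: loc=A A=soiled B=clean
step 1/1 (Suck): loc=A A=clean B=clean

loc=A A=clean B=clean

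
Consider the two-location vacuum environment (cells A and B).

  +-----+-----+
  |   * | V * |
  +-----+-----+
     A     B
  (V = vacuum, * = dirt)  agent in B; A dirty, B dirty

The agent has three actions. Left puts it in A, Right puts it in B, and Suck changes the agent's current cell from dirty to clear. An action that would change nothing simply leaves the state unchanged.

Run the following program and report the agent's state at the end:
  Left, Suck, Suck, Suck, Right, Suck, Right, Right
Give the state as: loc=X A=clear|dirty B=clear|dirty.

t=1 Left ⇒ loc=A A=dirty B=dirty
t=2 Suck ⇒ loc=A A=clear B=dirty
t=3 Suck ⇒ loc=A A=clear B=dirty
t=4 Suck ⇒ loc=A A=clear B=dirty
t=5 Right ⇒ loc=B A=clear B=dirty
t=6 Suck ⇒ loc=B A=clear B=clear
t=7 Right ⇒ loc=B A=clear B=clear
t=8 Right ⇒ loc=B A=clear B=clear

loc=B A=clear B=clear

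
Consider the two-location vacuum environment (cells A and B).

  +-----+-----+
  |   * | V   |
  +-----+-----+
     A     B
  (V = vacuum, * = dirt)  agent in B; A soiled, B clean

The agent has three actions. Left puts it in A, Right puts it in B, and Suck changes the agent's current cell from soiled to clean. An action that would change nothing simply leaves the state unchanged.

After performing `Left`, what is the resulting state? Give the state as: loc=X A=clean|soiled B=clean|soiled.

loc=A A=soiled B=clean

start: loc=B A=soiled B=clean
[1] after Left: loc=A A=soiled B=clean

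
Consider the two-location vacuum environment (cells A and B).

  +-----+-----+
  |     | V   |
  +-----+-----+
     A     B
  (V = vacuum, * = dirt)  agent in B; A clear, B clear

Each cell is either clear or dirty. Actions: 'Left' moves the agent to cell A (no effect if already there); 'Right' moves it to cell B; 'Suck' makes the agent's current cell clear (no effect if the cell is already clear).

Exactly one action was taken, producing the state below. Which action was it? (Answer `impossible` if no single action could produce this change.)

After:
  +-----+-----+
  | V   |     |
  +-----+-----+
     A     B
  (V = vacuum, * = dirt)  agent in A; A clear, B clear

Left

try  Left: loc=A A=clear B=clear  ← match
try Right: loc=B A=clear B=clear
try  Suck: loc=B A=clear B=clear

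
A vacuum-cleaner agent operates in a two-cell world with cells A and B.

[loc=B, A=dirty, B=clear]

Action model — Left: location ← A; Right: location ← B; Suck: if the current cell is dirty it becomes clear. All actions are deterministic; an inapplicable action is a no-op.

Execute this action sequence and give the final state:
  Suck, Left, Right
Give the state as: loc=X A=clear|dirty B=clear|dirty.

loc=B A=dirty B=clear

1. Suck → loc=B A=dirty B=clear
2. Left → loc=A A=dirty B=clear
3. Right → loc=B A=dirty B=clear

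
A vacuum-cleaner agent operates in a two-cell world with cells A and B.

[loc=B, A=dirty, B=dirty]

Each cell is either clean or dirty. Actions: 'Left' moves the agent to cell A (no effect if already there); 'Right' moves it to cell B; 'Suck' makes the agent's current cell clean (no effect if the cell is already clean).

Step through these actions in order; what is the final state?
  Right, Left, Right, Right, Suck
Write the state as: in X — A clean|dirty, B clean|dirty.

step 1/5 (Right): in B — A dirty, B dirty
step 2/5 (Left): in A — A dirty, B dirty
step 3/5 (Right): in B — A dirty, B dirty
step 4/5 (Right): in B — A dirty, B dirty
step 5/5 (Suck): in B — A dirty, B clean

in B — A dirty, B clean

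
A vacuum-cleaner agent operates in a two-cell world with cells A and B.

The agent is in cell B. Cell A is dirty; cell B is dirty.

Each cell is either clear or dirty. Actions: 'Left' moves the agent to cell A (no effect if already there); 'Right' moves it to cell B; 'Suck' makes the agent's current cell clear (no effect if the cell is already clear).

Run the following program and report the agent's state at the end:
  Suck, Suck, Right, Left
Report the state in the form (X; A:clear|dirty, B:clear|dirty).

(A; A:dirty, B:clear)

1. Suck → (B; A:dirty, B:clear)
2. Suck → (B; A:dirty, B:clear)
3. Right → (B; A:dirty, B:clear)
4. Left → (A; A:dirty, B:clear)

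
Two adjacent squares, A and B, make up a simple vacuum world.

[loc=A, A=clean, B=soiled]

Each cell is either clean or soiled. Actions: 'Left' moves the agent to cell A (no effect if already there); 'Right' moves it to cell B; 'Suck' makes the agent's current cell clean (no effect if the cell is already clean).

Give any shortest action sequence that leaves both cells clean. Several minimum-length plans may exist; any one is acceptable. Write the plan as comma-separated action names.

1. Right → (B; A:clean, B:soiled)
2. Suck → (B; A:clean, B:clean)
min 2: go B then Suck

Right, Suck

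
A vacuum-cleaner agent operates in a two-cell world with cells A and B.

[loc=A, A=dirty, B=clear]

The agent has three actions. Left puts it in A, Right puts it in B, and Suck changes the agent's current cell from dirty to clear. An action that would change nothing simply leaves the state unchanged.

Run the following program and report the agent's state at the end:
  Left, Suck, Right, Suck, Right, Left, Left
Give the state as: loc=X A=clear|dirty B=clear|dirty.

loc=A A=clear B=clear

step 1/7 (Left): loc=A A=dirty B=clear
step 2/7 (Suck): loc=A A=clear B=clear
step 3/7 (Right): loc=B A=clear B=clear
step 4/7 (Suck): loc=B A=clear B=clear
step 5/7 (Right): loc=B A=clear B=clear
step 6/7 (Left): loc=A A=clear B=clear
step 7/7 (Left): loc=A A=clear B=clear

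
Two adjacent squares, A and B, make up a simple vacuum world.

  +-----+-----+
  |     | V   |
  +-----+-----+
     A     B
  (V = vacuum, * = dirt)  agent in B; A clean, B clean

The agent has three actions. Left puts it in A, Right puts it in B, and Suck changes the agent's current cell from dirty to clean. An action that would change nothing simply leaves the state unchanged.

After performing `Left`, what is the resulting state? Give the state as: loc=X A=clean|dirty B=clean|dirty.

start: loc=B A=clean B=clean
step 1/1 (Left): loc=A A=clean B=clean

loc=A A=clean B=clean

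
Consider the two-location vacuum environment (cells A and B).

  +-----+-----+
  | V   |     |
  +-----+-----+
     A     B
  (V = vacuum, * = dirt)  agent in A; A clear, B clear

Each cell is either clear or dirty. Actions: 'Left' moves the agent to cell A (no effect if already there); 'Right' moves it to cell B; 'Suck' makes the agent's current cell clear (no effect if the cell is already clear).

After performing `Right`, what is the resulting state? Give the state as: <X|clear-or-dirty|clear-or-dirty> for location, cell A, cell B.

<B|clear|clear>

start: <A|clear|clear>
Right (#1): <B|clear|clear>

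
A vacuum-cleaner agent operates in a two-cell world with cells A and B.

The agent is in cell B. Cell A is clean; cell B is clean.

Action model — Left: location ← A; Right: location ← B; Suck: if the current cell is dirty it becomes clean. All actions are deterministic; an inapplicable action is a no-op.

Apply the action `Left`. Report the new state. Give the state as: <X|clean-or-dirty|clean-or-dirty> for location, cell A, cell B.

<A|clean|clean>

start: <B|clean|clean>
1. Left → <A|clean|clean>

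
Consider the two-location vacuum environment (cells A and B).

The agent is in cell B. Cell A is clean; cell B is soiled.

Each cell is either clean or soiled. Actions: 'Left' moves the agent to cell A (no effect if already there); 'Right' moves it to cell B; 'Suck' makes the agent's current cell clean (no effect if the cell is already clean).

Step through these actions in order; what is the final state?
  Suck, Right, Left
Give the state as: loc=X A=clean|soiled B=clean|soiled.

loc=A A=clean B=clean

1) do Suck; now loc=B A=clean B=clean
2) do Right; now loc=B A=clean B=clean
3) do Left; now loc=A A=clean B=clean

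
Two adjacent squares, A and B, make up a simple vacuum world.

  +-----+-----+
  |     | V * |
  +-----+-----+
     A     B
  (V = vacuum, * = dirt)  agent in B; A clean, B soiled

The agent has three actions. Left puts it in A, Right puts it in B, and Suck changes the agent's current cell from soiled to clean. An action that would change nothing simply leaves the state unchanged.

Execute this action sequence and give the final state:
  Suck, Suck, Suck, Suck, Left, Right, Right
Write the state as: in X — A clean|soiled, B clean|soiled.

1. Suck → in B — A clean, B clean
2. Suck → in B — A clean, B clean
3. Suck → in B — A clean, B clean
4. Suck → in B — A clean, B clean
5. Left → in A — A clean, B clean
6. Right → in B — A clean, B clean
7. Right → in B — A clean, B clean

in B — A clean, B clean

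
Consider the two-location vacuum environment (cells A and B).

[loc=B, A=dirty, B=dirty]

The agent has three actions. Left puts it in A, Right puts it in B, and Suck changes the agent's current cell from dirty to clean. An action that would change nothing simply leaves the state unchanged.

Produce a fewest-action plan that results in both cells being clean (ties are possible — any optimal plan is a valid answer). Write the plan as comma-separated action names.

1. Suck → <B|dirty|clean>
2. Left → <A|dirty|clean>
3. Suck → <A|clean|clean>
min 3: Suck B + move + Suck A

Suck, Left, Suck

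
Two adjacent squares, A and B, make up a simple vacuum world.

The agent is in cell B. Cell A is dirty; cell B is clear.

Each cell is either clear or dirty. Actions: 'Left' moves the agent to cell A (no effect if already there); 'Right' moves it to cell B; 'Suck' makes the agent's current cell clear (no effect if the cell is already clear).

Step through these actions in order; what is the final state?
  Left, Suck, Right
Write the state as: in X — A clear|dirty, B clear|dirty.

in B — A clear, B clear

1. Left → in A — A dirty, B clear
2. Suck → in A — A clear, B clear
3. Right → in B — A clear, B clear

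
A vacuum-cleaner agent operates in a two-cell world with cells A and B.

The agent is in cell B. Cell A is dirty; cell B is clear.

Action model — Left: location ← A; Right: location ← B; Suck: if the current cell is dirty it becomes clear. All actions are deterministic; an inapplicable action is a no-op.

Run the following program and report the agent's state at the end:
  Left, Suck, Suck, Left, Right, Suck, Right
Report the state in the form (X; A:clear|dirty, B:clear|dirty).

(B; A:clear, B:clear)

step 1/7 (Left): (A; A:dirty, B:clear)
step 2/7 (Suck): (A; A:clear, B:clear)
step 3/7 (Suck): (A; A:clear, B:clear)
step 4/7 (Left): (A; A:clear, B:clear)
step 5/7 (Right): (B; A:clear, B:clear)
step 6/7 (Suck): (B; A:clear, B:clear)
step 7/7 (Right): (B; A:clear, B:clear)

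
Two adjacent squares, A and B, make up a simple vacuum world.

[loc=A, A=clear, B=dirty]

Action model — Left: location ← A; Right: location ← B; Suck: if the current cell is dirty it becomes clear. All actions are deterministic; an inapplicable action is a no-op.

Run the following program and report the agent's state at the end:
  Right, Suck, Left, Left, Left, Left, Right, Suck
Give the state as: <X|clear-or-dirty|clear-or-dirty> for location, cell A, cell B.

step 1/8 (Right): <B|clear|dirty>
step 2/8 (Suck): <B|clear|clear>
step 3/8 (Left): <A|clear|clear>
step 4/8 (Left): <A|clear|clear>
step 5/8 (Left): <A|clear|clear>
step 6/8 (Left): <A|clear|clear>
step 7/8 (Right): <B|clear|clear>
step 8/8 (Suck): <B|clear|clear>

<B|clear|clear>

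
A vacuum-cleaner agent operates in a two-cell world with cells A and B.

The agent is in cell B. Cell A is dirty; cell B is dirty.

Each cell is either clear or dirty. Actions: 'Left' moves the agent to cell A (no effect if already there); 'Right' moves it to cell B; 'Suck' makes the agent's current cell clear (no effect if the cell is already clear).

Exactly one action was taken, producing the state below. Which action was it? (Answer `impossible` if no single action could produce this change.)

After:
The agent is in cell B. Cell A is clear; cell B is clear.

impossible

try  Left: loc=A A=dirty B=dirty
try Right: loc=B A=dirty B=dirty
try  Suck: loc=B A=dirty B=clear
no single action produces the after-state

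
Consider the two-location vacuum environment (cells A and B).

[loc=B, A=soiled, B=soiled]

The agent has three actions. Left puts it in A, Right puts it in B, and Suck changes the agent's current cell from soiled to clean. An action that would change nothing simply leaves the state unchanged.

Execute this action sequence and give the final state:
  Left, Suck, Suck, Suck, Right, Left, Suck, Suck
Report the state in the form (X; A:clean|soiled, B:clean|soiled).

(A; A:clean, B:soiled)

[1] after Left: (A; A:soiled, B:soiled)
[2] after Suck: (A; A:clean, B:soiled)
[3] after Suck: (A; A:clean, B:soiled)
[4] after Suck: (A; A:clean, B:soiled)
[5] after Right: (B; A:clean, B:soiled)
[6] after Left: (A; A:clean, B:soiled)
[7] after Suck: (A; A:clean, B:soiled)
[8] after Suck: (A; A:clean, B:soiled)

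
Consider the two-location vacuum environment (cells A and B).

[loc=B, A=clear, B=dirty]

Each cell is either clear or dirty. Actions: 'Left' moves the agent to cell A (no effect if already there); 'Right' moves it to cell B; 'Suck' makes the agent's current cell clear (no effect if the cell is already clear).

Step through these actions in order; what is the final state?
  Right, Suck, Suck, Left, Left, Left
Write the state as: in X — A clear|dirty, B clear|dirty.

1) do Right; now in B — A clear, B dirty
2) do Suck; now in B — A clear, B clear
3) do Suck; now in B — A clear, B clear
4) do Left; now in A — A clear, B clear
5) do Left; now in A — A clear, B clear
6) do Left; now in A — A clear, B clear

in A — A clear, B clear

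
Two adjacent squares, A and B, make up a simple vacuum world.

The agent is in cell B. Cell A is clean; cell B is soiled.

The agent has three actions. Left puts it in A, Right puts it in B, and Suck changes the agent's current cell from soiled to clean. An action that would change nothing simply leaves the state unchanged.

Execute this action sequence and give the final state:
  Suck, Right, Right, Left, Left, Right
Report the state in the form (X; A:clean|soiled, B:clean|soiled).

(B; A:clean, B:clean)

t=1 Suck ⇒ (B; A:clean, B:clean)
t=2 Right ⇒ (B; A:clean, B:clean)
t=3 Right ⇒ (B; A:clean, B:clean)
t=4 Left ⇒ (A; A:clean, B:clean)
t=5 Left ⇒ (A; A:clean, B:clean)
t=6 Right ⇒ (B; A:clean, B:clean)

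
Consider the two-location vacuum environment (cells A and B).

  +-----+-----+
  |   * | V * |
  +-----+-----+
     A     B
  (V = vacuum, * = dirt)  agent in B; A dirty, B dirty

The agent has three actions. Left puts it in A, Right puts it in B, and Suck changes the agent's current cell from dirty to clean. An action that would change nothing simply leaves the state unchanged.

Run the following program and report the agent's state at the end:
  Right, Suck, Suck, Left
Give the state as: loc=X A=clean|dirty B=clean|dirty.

[1] after Right: loc=B A=dirty B=dirty
[2] after Suck: loc=B A=dirty B=clean
[3] after Suck: loc=B A=dirty B=clean
[4] after Left: loc=A A=dirty B=clean

loc=A A=dirty B=clean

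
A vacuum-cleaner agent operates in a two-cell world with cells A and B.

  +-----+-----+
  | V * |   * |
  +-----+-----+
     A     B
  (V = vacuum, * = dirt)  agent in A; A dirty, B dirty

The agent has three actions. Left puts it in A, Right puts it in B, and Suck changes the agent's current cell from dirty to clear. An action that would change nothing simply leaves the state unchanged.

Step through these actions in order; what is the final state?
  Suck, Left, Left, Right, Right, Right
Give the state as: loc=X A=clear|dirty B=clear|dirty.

loc=B A=clear B=dirty

1. Suck → loc=A A=clear B=dirty
2. Left → loc=A A=clear B=dirty
3. Left → loc=A A=clear B=dirty
4. Right → loc=B A=clear B=dirty
5. Right → loc=B A=clear B=dirty
6. Right → loc=B A=clear B=dirty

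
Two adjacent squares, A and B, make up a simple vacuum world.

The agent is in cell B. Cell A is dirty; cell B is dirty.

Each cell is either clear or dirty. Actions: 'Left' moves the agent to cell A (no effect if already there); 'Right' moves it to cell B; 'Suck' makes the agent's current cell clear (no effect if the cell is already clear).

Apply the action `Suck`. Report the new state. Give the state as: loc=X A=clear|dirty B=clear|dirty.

loc=B A=dirty B=clear

start: loc=B A=dirty B=dirty
t=1 Suck ⇒ loc=B A=dirty B=clear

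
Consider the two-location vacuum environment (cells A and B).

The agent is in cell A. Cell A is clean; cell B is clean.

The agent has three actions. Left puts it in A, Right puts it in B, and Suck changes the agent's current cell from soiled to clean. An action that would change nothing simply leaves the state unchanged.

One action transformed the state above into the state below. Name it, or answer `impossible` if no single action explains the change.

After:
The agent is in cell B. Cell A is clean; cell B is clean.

try  Left: in A — A clean, B clean
try Right: in B — A clean, B clean  ← match
try  Suck: in A — A clean, B clean

Right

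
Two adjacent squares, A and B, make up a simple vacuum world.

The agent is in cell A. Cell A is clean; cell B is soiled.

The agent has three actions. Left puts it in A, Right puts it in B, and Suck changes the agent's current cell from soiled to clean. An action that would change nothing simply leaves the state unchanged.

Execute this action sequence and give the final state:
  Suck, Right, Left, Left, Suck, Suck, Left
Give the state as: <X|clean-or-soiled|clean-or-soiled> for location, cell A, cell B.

<A|clean|soiled>

t=1 Suck ⇒ <A|clean|soiled>
t=2 Right ⇒ <B|clean|soiled>
t=3 Left ⇒ <A|clean|soiled>
t=4 Left ⇒ <A|clean|soiled>
t=5 Suck ⇒ <A|clean|soiled>
t=6 Suck ⇒ <A|clean|soiled>
t=7 Left ⇒ <A|clean|soiled>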